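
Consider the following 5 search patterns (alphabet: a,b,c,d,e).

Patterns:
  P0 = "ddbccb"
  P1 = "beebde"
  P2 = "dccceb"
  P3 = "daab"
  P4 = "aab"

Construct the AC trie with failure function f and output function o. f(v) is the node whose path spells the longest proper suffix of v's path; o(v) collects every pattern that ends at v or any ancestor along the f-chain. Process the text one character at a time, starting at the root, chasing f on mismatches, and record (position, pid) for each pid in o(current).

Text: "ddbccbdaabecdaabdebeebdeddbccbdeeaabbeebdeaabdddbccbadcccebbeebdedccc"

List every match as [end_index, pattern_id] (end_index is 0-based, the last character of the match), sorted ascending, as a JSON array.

Construct AC machine:
Trie nodes:
  n0 'ε': a→21 b→7 d→1
  n1 'd': a→18 c→13 d→2
  n2 'dd': b→3
  n3 'ddb': c→4
  n4 'ddbc': c→5
  n5 'ddbcc': b→6
  n6 'ddbccb': ·  ←P0
  n7 'b': e→8
  n8 'be': e→9
  n9 'bee': b→10
  n10 'beeb': d→11
  n11 'beebd': e→12
  n12 'beebde': ·  ←P1
  n13 'dc': c→14
  n14 'dcc': c→15
  n15 'dccc': e→16
  n16 'dccce': b→17
  n17 'dccceb': ·  ←P2
  n18 'da': a→19
  n19 'daa': b→20
  n20 'daab': ·  ←P3
  n21 'a': a→22
  n22 'aa': b→23
  n23 'aab': ·  ←P4

BFS fail/out derivation:
  n1('d'): parent n0 fail=0; on 'd' 0 → fail=0;  out ∅∪∅=∅
  n7('b'): parent n0 fail=0; on 'b' 0 → fail=0;  out ∅∪∅=∅
  n21('a'): parent n0 fail=0; on 'a' 0 → fail=0;  out ∅∪∅=∅
  n2('dd'): parent n1 fail=0; on 'd' 0 → fail=1;  out ∅∪∅=∅
  n8('be'): parent n7 fail=0; on 'e' 0 → fail=0;  out ∅∪∅=∅
  n13('dc'): parent n1 fail=0; on 'c' 0 → fail=0;  out ∅∪∅=∅
  n18('da'): parent n1 fail=0; on 'a' 0 → fail=21;  out ∅∪∅=∅
  n22('aa'): parent n21 fail=0; on 'a' 0 → fail=21;  out ∅∪∅=∅
  n3('ddb'): parent n2 fail=1; on 'b' 1→0 → fail=7;  out ∅∪∅=∅
  n9('bee'): parent n8 fail=0; on 'e' 0 → fail=0;  out ∅∪∅=∅
  n14('dcc'): parent n13 fail=0; on 'c' 0 → fail=0;  out ∅∪∅=∅
  n19('daa'): parent n18 fail=21; on 'a' 21 → fail=22;  out ∅∪∅=∅
  n23('aab'): parent n22 fail=21; on 'b' 21→0 → fail=7;  out {4}∪∅={4}
  n4('ddbc'): parent n3 fail=7; on 'c' 7→0 → fail=0;  out ∅∪∅=∅
  n10('beeb'): parent n9 fail=0; on 'b' 0 → fail=7;  out ∅∪∅=∅
  n15('dccc'): parent n14 fail=0; on 'c' 0 → fail=0;  out ∅∪∅=∅
  n20('daab'): parent n19 fail=22; on 'b' 22 → fail=23;  out {3}∪{4}={3,4}
  n5('ddbcc'): parent n4 fail=0; on 'c' 0 → fail=0;  out ∅∪∅=∅
  n11('beebd'): parent n10 fail=7; on 'd' 7→0 → fail=1;  out ∅∪∅=∅
  n16('dccce'): parent n15 fail=0; on 'e' 0 → fail=0;  out ∅∪∅=∅
  n6('ddbccb'): parent n5 fail=0; on 'b' 0 → fail=7;  out {0}∪∅={0}
  n12('beebde'): parent n11 fail=1; on 'e' 1→0 → fail=0;  out {1}∪∅={1}
  n17('dccceb'): parent n16 fail=0; on 'b' 0 → fail=7;  out {2}∪∅={2}

Text stream:
pos 0 'd': at 1
pos 1 'd': at 2
pos 2 'b': at 3
pos 3 'c': at 4
pos 4 'c': at 5
pos 5 'b': at 6  ** P0@[0:5]
pos 6 'd': at 1 (via fail)
pos 7 'a': at 18
pos 8 'a': at 19
pos 9 'b': at 20  ** P3@[6:9],P4@[7:9]
pos 10 'e': at 8 (via fail)
pos 11 'c': at 0 (via fail)
pos 12 'd': at 1
pos 13 'a': at 18
pos 14 'a': at 19
pos 15 'b': at 20  ** P3@[12:15],P4@[13:15]
pos 16 'd': at 1 (via fail)
pos 17 'e': at 0 (via fail)
pos 18 'b': at 7
pos 19 'e': at 8
pos 20 'e': at 9
pos 21 'b': at 10
pos 22 'd': at 11
pos 23 'e': at 12  ** P1@[18:23]
pos 24 'd': at 1 (via fail)
pos 25 'd': at 2
pos 26 'b': at 3
pos 27 'c': at 4
pos 28 'c': at 5
pos 29 'b': at 6  ** P0@[24:29]
pos 30 'd': at 1 (via fail)
pos 31 'e': at 0 (via fail)
pos 32 'e': at 0
pos 33 'a': at 21
pos 34 'a': at 22
pos 35 'b': at 23  ** P4@[33:35]
pos 36 'b': at 7 (via fail)
pos 37 'e': at 8
pos 38 'e': at 9
pos 39 'b': at 10
pos 40 'd': at 11
pos 41 'e': at 12  ** P1@[36:41]
pos 42 'a': at 21 (via fail)
pos 43 'a': at 22
pos 44 'b': at 23  ** P4@[42:44]
pos 45 'd': at 1 (via fail)
pos 46 'd': at 2
pos 47 'd': at 2 (via fail)
pos 48 'b': at 3
pos 49 'c': at 4
pos 50 'c': at 5
pos 51 'b': at 6  ** P0@[46:51]
pos 52 'a': at 21 (via fail)
pos 53 'd': at 1 (via fail)
pos 54 'c': at 13
pos 55 'c': at 14
pos 56 'c': at 15
pos 57 'e': at 16
pos 58 'b': at 17  ** P2@[53:58]
pos 59 'b': at 7 (via fail)
pos 60 'e': at 8
pos 61 'e': at 9
pos 62 'b': at 10
pos 63 'd': at 11
pos 64 'e': at 12  ** P1@[59:64]
pos 65 'd': at 1 (via fail)
pos 66 'c': at 13
pos 67 'c': at 14
pos 68 'c': at 15

Result: [[5,0],[9,3],[9,4],[15,3],[15,4],[23,1],[29,0],[35,4],[41,1],[44,4],[51,0],[58,2],[64,1]]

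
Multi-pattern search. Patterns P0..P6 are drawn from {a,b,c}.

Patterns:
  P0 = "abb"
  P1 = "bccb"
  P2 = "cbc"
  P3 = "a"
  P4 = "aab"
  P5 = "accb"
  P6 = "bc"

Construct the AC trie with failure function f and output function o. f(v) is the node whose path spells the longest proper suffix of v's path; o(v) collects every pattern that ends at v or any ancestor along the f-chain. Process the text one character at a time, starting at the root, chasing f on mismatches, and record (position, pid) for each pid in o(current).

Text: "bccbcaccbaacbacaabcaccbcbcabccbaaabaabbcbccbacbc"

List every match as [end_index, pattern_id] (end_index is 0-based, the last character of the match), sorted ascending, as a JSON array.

Construct AC machine:
Trie (insert patterns):
  n0 'ε': a→1 b→4 c→8
  n1 'a': a→11 b→2 c→13  [P3 ends]
  n2 'ab': b→3
  n3 'abb': ·  [P0 ends]
  n4 'b': c→5
  n5 'bc': c→6  [P6 ends]
  n6 'bcc': b→7
  n7 'bccb': ·  [P1 ends]
  n8 'c': b→9
  n9 'cb': c→10
  n10 'cbc': ·  [P2 ends]
  n11 'aa': b→12
  n12 'aab': ·  [P4 ends]
  n13 'ac': c→14
  n14 'acc': b→15
  n15 'accb': ·  [P5 ends]

BFS fail/out derivation:
  fail(1) 'a': from fail(0)=0 chase 'a': 0 ⇒ 0;  out={3}∪out(0)={3}
  fail(4) 'b': from fail(0)=0 chase 'b': 0 ⇒ 0;  out=∅∪out(0)=∅
  fail(8) 'c': from fail(0)=0 chase 'c': 0 ⇒ 0;  out=∅∪out(0)=∅
  fail(2) 'ab': from fail(1)=0 chase 'b': 0 ⇒ 4;  out=∅∪out(4)=∅
  fail(5) 'bc': from fail(4)=0 chase 'c': 0 ⇒ 8;  out={6}∪out(8)={6}
  fail(9) 'cb': from fail(8)=0 chase 'b': 0 ⇒ 4;  out=∅∪out(4)=∅
  fail(11) 'aa': from fail(1)=0 chase 'a': 0 ⇒ 1;  out=∅∪out(1)={3}
  fail(13) 'ac': from fail(1)=0 chase 'c': 0 ⇒ 8;  out=∅∪out(8)=∅
  fail(3) 'abb': from fail(2)=4 chase 'b': 4→0 ⇒ 4;  out={0}∪out(4)={0}
  fail(6) 'bcc': from fail(5)=8 chase 'c': 8→0 ⇒ 8;  out=∅∪out(8)=∅
  fail(10) 'cbc': from fail(9)=4 chase 'c': 4 ⇒ 5;  out={2}∪out(5)={2,6}
  fail(12) 'aab': from fail(11)=1 chase 'b': 1 ⇒ 2;  out={4}∪out(2)={4}
  fail(14) 'acc': from fail(13)=8 chase 'c': 8→0 ⇒ 8;  out=∅∪out(8)=∅
  fail(7) 'bccb': from fail(6)=8 chase 'b': 8 ⇒ 9;  out={1}∪out(9)={1}
  fail(15) 'accb': from fail(14)=8 chase 'b': 8 ⇒ 9;  out={5}∪out(9)={5}

Text stream:
i=0 'b': node 0→4
i=1 'c': node 4→5  → match P6@[0:1]
i=2 'c': node 5→6
i=3 'b': node 6→7  → match P1@[0:3]
i=4 'c': node 7→10 (fail-walked)  → match P2@[2:4],P6@[3:4]
i=5 'a': node 10→1 (fail-walked)  → match P3@[5:5]
i=6 'c': node 1→13
i=7 'c': node 13→14
i=8 'b': node 14→15  → match P5@[5:8]
i=9 'a': node 15→1 (fail-walked)  → match P3@[9:9]
i=10 'a': node 1→11  → match P3@[10:10]
i=11 'c': node 11→13 (fail-walked)
i=12 'b': node 13→9 (fail-walked)
i=13 'a': node 9→1 (fail-walked)  → match P3@[13:13]
i=14 'c': node 1→13
i=15 'a': node 13→1 (fail-walked)  → match P3@[15:15]
i=16 'a': node 1→11  → match P3@[16:16]
i=17 'b': node 11→12  → match P4@[15:17]
i=18 'c': node 12→5 (fail-walked)  → match P6@[17:18]
i=19 'a': node 5→1 (fail-walked)  → match P3@[19:19]
i=20 'c': node 1→13
i=21 'c': node 13→14
i=22 'b': node 14→15  → match P5@[19:22]
i=23 'c': node 15→10 (fail-walked)  → match P2@[21:23],P6@[22:23]
i=24 'b': node 10→9 (fail-walked)
i=25 'c': node 9→10  → match P2@[23:25],P6@[24:25]
i=26 'a': node 10→1 (fail-walked)  → match P3@[26:26]
i=27 'b': node 1→2
i=28 'c': node 2→5 (fail-walked)  → match P6@[27:28]
i=29 'c': node 5→6
i=30 'b': node 6→7  → match P1@[27:30]
i=31 'a': node 7→1 (fail-walked)  → match P3@[31:31]
i=32 'a': node 1→11  → match P3@[32:32]
i=33 'a': node 11→11 (fail-walked)  → match P3@[33:33]
i=34 'b': node 11→12  → match P4@[32:34]
i=35 'a': node 12→1 (fail-walked)  → match P3@[35:35]
i=36 'a': node 1→11  → match P3@[36:36]
i=37 'b': node 11→12  → match P4@[35:37]
i=38 'b': node 12→3 (fail-walked)  → match P0@[36:38]
i=39 'c': node 3→5 (fail-walked)  → match P6@[38:39]
i=40 'b': node 5→9 (fail-walked)
i=41 'c': node 9→10  → match P2@[39:41],P6@[40:41]
i=42 'c': node 10→6 (fail-walked)
i=43 'b': node 6→7  → match P1@[40:43]
i=44 'a': node 7→1 (fail-walked)  → match P3@[44:44]
i=45 'c': node 1→13
i=46 'b': node 13→9 (fail-walked)
i=47 'c': node 9→10  → match P2@[45:47],P6@[46:47]

Result: [[1,6],[3,1],[4,2],[4,6],[5,3],[8,5],[9,3],[10,3],[13,3],[15,3],[16,3],[17,4],[18,6],[19,3],[22,5],[23,2],[23,6],[25,2],[25,6],[26,3],[28,6],[30,1],[31,3],[32,3],[33,3],[34,4],[35,3],[36,3],[37,4],[38,0],[39,6],[41,2],[41,6],[43,1],[44,3],[47,2],[47,6]]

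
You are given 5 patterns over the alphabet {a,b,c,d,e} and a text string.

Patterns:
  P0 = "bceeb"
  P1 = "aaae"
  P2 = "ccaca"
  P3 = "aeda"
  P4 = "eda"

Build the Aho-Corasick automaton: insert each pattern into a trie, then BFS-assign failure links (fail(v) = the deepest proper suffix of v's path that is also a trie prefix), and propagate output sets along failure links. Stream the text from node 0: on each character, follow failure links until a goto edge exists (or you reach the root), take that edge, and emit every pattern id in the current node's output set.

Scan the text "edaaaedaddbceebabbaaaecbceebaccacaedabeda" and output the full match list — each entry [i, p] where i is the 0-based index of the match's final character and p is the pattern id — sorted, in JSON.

Build automaton:
Trie nodes:
  n0 'ε': a→6 b→1 c→10 e→18
  n1 'b': c→2
  n2 'bc': e→3
  n3 'bce': e→4
  n4 'bcee': b→5
  n5 'bceeb': ·  ←P0
  n6 'a': a→7 e→15
  n7 'aa': a→8
  n8 'aaa': e→9
  n9 'aaae': ·  ←P1
  n10 'c': c→11
  n11 'cc': a→12
  n12 'cca': c→13
  n13 'ccac': a→14
  n14 'ccaca': ·  ←P2
  n15 'ae': d→16
  n16 'aed': a→17
  n17 'aeda': ·  ←P3
  n18 'e': d→19
  n19 'ed': a→20
  n20 'eda': ·  ←P4

Failure links (BFS by depth):
  n1('b'): parent n0 fail=0; on 'b' 0 → fail=0;  out ∅∪∅=∅
  n6('a'): parent n0 fail=0; on 'a' 0 → fail=0;  out ∅∪∅=∅
  n10('c'): parent n0 fail=0; on 'c' 0 → fail=0;  out ∅∪∅=∅
  n18('e'): parent n0 fail=0; on 'e' 0 → fail=0;  out ∅∪∅=∅
  n2('bc'): parent n1 fail=0; on 'c' 0 → fail=10;  out ∅∪∅=∅
  n7('aa'): parent n6 fail=0; on 'a' 0 → fail=6;  out ∅∪∅=∅
  n11('cc'): parent n10 fail=0; on 'c' 0 → fail=10;  out ∅∪∅=∅
  n15('ae'): parent n6 fail=0; on 'e' 0 → fail=18;  out ∅∪∅=∅
  n19('ed'): parent n18 fail=0; on 'd' 0 → fail=0;  out ∅∪∅=∅
  n3('bce'): parent n2 fail=10; on 'e' 10→0 → fail=18;  out ∅∪∅=∅
  n8('aaa'): parent n7 fail=6; on 'a' 6 → fail=7;  out ∅∪∅=∅
  n12('cca'): parent n11 fail=10; on 'a' 10→0 → fail=6;  out ∅∪∅=∅
  n16('aed'): parent n15 fail=18; on 'd' 18 → fail=19;  out ∅∪∅=∅
  n20('eda'): parent n19 fail=0; on 'a' 0 → fail=6;  out {4}∪∅={4}
  n4('bcee'): parent n3 fail=18; on 'e' 18→0 → fail=18;  out ∅∪∅=∅
  n9('aaae'): parent n8 fail=7; on 'e' 7→6 → fail=15;  out {1}∪∅={1}
  n13('ccac'): parent n12 fail=6; on 'c' 6→0 → fail=10;  out ∅∪∅=∅
  n17('aeda'): parent n16 fail=19; on 'a' 19 → fail=20;  out {3}∪{4}={3,4}
  n5('bceeb'): parent n4 fail=18; on 'b' 18→0 → fail=1;  out {0}∪∅={0}
  n14('ccaca'): parent n13 fail=10; on 'a' 10→0 → fail=6;  out {2}∪∅={2}

Scan:
i=0 'e': node 0→18
i=1 'd': node 18→19
i=2 'a': node 19→20  emit P4@[0:2]
i=3 'a': node 20→7 (via fail)
i=4 'a': node 7→8
i=5 'e': node 8→9  emit P1@[2:5]
i=6 'd': node 9→16 (via fail)
i=7 'a': node 16→17  emit P3@[4:7],P4@[5:7]
i=8 'd': node 17→0 (via fail)
i=9 'd': node 0→0
i=10 'b': node 0→1
i=11 'c': node 1→2
i=12 'e': node 2→3
i=13 'e': node 3→4
i=14 'b': node 4→5  emit P0@[10:14]
i=15 'a': node 5→6 (via fail)
i=16 'b': node 6→1 (via fail)
i=17 'b': node 1→1 (via fail)
i=18 'a': node 1→6 (via fail)
i=19 'a': node 6→7
i=20 'a': node 7→8
i=21 'e': node 8→9  emit P1@[18:21]
i=22 'c': node 9→10 (via fail)
i=23 'b': node 10→1 (via fail)
i=24 'c': node 1→2
i=25 'e': node 2→3
i=26 'e': node 3→4
i=27 'b': node 4→5  emit P0@[23:27]
i=28 'a': node 5→6 (via fail)
i=29 'c': node 6→10 (via fail)
i=30 'c': node 10→11
i=31 'a': node 11→12
i=32 'c': node 12→13
i=33 'a': node 13→14  emit P2@[29:33]
i=34 'e': node 14→15 (via fail)
i=35 'd': node 15→16
i=36 'a': node 16→17  emit P3@[33:36],P4@[34:36]
i=37 'b': node 17→1 (via fail)
i=38 'e': node 1→18 (via fail)
i=39 'd': node 18→19
i=40 'a': node 19→20  emit P4@[38:40]

Result: [[2,4],[5,1],[7,3],[7,4],[14,0],[21,1],[27,0],[33,2],[36,3],[36,4],[40,4]]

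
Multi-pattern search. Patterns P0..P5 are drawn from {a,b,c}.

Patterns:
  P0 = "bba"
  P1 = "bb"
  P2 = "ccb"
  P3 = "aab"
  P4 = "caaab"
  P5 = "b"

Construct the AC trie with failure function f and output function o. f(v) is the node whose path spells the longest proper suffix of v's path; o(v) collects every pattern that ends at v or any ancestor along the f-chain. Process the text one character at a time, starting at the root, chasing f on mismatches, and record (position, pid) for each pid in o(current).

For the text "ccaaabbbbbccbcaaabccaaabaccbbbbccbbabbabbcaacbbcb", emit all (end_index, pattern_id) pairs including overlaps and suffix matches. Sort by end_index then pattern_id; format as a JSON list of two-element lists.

Build:
Trie nodes:
  0='ε' goto a→7 b→1 c→4
  1='b' goto b→2  ←P5
  2='bb' goto a→3  ←P1
  3='bba' goto ·  ←P0
  4='c' goto a→10 c→5
  5='cc' goto b→6
  6='ccb' goto ·  ←P2
  7='a' goto a→8
  8='aa' goto b→9
  9='aab' goto ·  ←P3
  10='ca' goto a→11
  11='caa' goto a→12
  12='caaa' goto b→13
  13='caaab' goto ·  ←P4

Failure links (BFS by depth):
  n1('b'): parent n0 fail=0; on 'b' 0 → fail=0;  out {5}∪∅={5}
  n4('c'): parent n0 fail=0; on 'c' 0 → fail=0;  out ∅∪∅=∅
  n7('a'): parent n0 fail=0; on 'a' 0 → fail=0;  out ∅∪∅=∅
  n2('bb'): parent n1 fail=0; on 'b' 0 → fail=1;  out {1}∪{5}={1,5}
  n5('cc'): parent n4 fail=0; on 'c' 0 → fail=4;  out ∅∪∅=∅
  n8('aa'): parent n7 fail=0; on 'a' 0 → fail=7;  out ∅∪∅=∅
  n10('ca'): parent n4 fail=0; on 'a' 0 → fail=7;  out ∅∪∅=∅
  n3('bba'): parent n2 fail=1; on 'a' 1→0 → fail=7;  out {0}∪∅={0}
  n6('ccb'): parent n5 fail=4; on 'b' 4→0 → fail=1;  out {2}∪{5}={2,5}
  n9('aab'): parent n8 fail=7; on 'b' 7→0 → fail=1;  out {3}∪{5}={3,5}
  n11('caa'): parent n10 fail=7; on 'a' 7 → fail=8;  out ∅∪∅=∅
  n12('caaa'): parent n11 fail=8; on 'a' 8→7 → fail=8;  out ∅∪∅=∅
  n13('caaab'): parent n12 fail=8; on 'b' 8 → fail=9;  out {4}∪{3,5}={3,4,5}

Text stream:
pos 0 'c': at 4
pos 1 'c': at 5
pos 2 'a': at 10 ·f
pos 3 'a': at 11
pos 4 'a': at 12
pos 5 'b': at 13  ** P3@[3:5],P4@[1:5],P5@[5:5]
pos 6 'b': at 2 ·f  ** P1@[5:6],P5@[6:6]
pos 7 'b': at 2 ·f  ** P1@[6:7],P5@[7:7]
pos 8 'b': at 2 ·f  ** P1@[7:8],P5@[8:8]
pos 9 'b': at 2 ·f  ** P1@[8:9],P5@[9:9]
pos 10 'c': at 4 ·f
pos 11 'c': at 5
pos 12 'b': at 6  ** P2@[10:12],P5@[12:12]
pos 13 'c': at 4 ·f
pos 14 'a': at 10
pos 15 'a': at 11
pos 16 'a': at 12
pos 17 'b': at 13  ** P3@[15:17],P4@[13:17],P5@[17:17]
pos 18 'c': at 4 ·f
pos 19 'c': at 5
pos 20 'a': at 10 ·f
pos 21 'a': at 11
pos 22 'a': at 12
pos 23 'b': at 13  ** P3@[21:23],P4@[19:23],P5@[23:23]
pos 24 'a': at 7 ·f
pos 25 'c': at 4 ·f
pos 26 'c': at 5
pos 27 'b': at 6  ** P2@[25:27],P5@[27:27]
pos 28 'b': at 2 ·f  ** P1@[27:28],P5@[28:28]
pos 29 'b': at 2 ·f  ** P1@[28:29],P5@[29:29]
pos 30 'b': at 2 ·f  ** P1@[29:30],P5@[30:30]
pos 31 'c': at 4 ·f
pos 32 'c': at 5
pos 33 'b': at 6  ** P2@[31:33],P5@[33:33]
pos 34 'b': at 2 ·f  ** P1@[33:34],P5@[34:34]
pos 35 'a': at 3  ** P0@[33:35]
pos 36 'b': at 1 ·f  ** P5@[36:36]
pos 37 'b': at 2  ** P1@[36:37],P5@[37:37]
pos 38 'a': at 3  ** P0@[36:38]
pos 39 'b': at 1 ·f  ** P5@[39:39]
pos 40 'b': at 2  ** P1@[39:40],P5@[40:40]
pos 41 'c': at 4 ·f
pos 42 'a': at 10
pos 43 'a': at 11
pos 44 'c': at 4 ·f
pos 45 'b': at 1 ·f  ** P5@[45:45]
pos 46 'b': at 2  ** P1@[45:46],P5@[46:46]
pos 47 'c': at 4 ·f
pos 48 'b': at 1 ·f  ** P5@[48:48]

Matches: [[5,3],[5,4],[5,5],[6,1],[6,5],[7,1],[7,5],[8,1],[8,5],[9,1],[9,5],[12,2],[12,5],[17,3],[17,4],[17,5],[23,3],[23,4],[23,5],[27,2],[27,5],[28,1],[28,5],[29,1],[29,5],[30,1],[30,5],[33,2],[33,5],[34,1],[34,5],[35,0],[36,5],[37,1],[37,5],[38,0],[39,5],[40,1],[40,5],[45,5],[46,1],[46,5],[48,5]]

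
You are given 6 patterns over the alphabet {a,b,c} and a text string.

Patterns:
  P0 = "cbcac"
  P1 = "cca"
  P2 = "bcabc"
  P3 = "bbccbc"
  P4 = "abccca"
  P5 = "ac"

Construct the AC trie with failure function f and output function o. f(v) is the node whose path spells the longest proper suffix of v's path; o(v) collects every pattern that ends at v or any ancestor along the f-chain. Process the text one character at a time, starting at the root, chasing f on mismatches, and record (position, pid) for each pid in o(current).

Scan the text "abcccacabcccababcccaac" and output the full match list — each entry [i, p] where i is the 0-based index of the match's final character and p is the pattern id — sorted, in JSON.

Build automaton:
Trie nodes:
  n0 'ε': a→18 b→8 c→1
  n1 'c': b→2 c→6
  n2 'cb': c→3
  n3 'cbc': a→4
  n4 'cbca': c→5
  n5 'cbcac': ·  [P0 ends]
  n6 'cc': a→7
  n7 'cca': ·  [P1 ends]
  n8 'b': b→13 c→9
  n9 'bc': a→10
  n10 'bca': b→11
  n11 'bcab': c→12
  n12 'bcabc': ·  [P2 ends]
  n13 'bb': c→14
  n14 'bbc': c→15
  n15 'bbcc': b→16
  n16 'bbccb': c→17
  n17 'bbccbc': ·  [P3 ends]
  n18 'a': b→19 c→24
  n19 'ab': c→20
  n20 'abc': c→21
  n21 'abcc': c→22
  n22 'abccc': a→23
  n23 'abccca': ·  [P4 ends]
  n24 'ac': ·  [P5 ends]

BFS fail/out derivation:
  n1('c'): parent n0 fail=0; on 'c' 0 → fail=0;  out ∅∪∅=∅
  n8('b'): parent n0 fail=0; on 'b' 0 → fail=0;  out ∅∪∅=∅
  n18('a'): parent n0 fail=0; on 'a' 0 → fail=0;  out ∅∪∅=∅
  n2('cb'): parent n1 fail=0; on 'b' 0 → fail=8;  out ∅∪∅=∅
  n6('cc'): parent n1 fail=0; on 'c' 0 → fail=1;  out ∅∪∅=∅
  n9('bc'): parent n8 fail=0; on 'c' 0 → fail=1;  out ∅∪∅=∅
  n13('bb'): parent n8 fail=0; on 'b' 0 → fail=8;  out ∅∪∅=∅
  n19('ab'): parent n18 fail=0; on 'b' 0 → fail=8;  out ∅∪∅=∅
  n24('ac'): parent n18 fail=0; on 'c' 0 → fail=1;  out {5}∪∅={5}
  n3('cbc'): parent n2 fail=8; on 'c' 8 → fail=9;  out ∅∪∅=∅
  n7('cca'): parent n6 fail=1; on 'a' 1→0 → fail=18;  out {1}∪∅={1}
  n10('bca'): parent n9 fail=1; on 'a' 1→0 → fail=18;  out ∅∪∅=∅
  n14('bbc'): parent n13 fail=8; on 'c' 8 → fail=9;  out ∅∪∅=∅
  n20('abc'): parent n19 fail=8; on 'c' 8 → fail=9;  out ∅∪∅=∅
  n4('cbca'): parent n3 fail=9; on 'a' 9 → fail=10;  out ∅∪∅=∅
  n11('bcab'): parent n10 fail=18; on 'b' 18 → fail=19;  out ∅∪∅=∅
  n15('bbcc'): parent n14 fail=9; on 'c' 9→1 → fail=6;  out ∅∪∅=∅
  n21('abcc'): parent n20 fail=9; on 'c' 9→1 → fail=6;  out ∅∪∅=∅
  n5('cbcac'): parent n4 fail=10; on 'c' 10→18 → fail=24;  out {0}∪{5}={0,5}
  n12('bcabc'): parent n11 fail=19; on 'c' 19 → fail=20;  out {2}∪∅={2}
  n16('bbccb'): parent n15 fail=6; on 'b' 6→1 → fail=2;  out ∅∪∅=∅
  n22('abccc'): parent n21 fail=6; on 'c' 6→1 → fail=6;  out ∅∪∅=∅
  n17('bbccbc'): parent n16 fail=2; on 'c' 2 → fail=3;  out {3}∪∅={3}
  n23('abccca'): parent n22 fail=6; on 'a' 6 → fail=7;  out {4}∪{1}={1,4}

Run:
[0] read 'a'  n0⇒n18
[1] read 'b'  n18⇒n19
[2] read 'c'  n19⇒n20
[3] read 'c'  n20⇒n21
[4] read 'c'  n21⇒n22
[5] read 'a'  n22⇒n23  → match P1@[3:5],P4@[0:5]
[6] read 'c'  n23⇒n24 ·f  → match P5@[5:6]
[7] read 'a'  n24⇒n18 ·f
[8] read 'b'  n18⇒n19
[9] read 'c'  n19⇒n20
[10] read 'c'  n20⇒n21
[11] read 'c'  n21⇒n22
[12] read 'a'  n22⇒n23  → match P1@[10:12],P4@[7:12]
[13] read 'b'  n23⇒n19 ·f
[14] read 'a'  n19⇒n18 ·f
[15] read 'b'  n18⇒n19
[16] read 'c'  n19⇒n20
[17] read 'c'  n20⇒n21
[18] read 'c'  n21⇒n22
[19] read 'a'  n22⇒n23  → match P1@[17:19],P4@[14:19]
[20] read 'a'  n23⇒n18 ·f
[21] read 'c'  n18⇒n24  → match P5@[20:21]

Result: [[5,1],[5,4],[6,5],[12,1],[12,4],[19,1],[19,4],[21,5]]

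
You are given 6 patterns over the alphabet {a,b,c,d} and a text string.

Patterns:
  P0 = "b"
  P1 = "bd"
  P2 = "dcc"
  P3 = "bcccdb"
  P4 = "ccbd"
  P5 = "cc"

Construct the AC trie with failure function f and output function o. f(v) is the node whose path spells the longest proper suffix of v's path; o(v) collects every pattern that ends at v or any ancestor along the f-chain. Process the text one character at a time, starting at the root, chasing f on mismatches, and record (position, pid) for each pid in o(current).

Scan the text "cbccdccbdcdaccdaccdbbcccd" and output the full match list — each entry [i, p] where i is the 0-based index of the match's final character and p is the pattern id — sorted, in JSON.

Construct AC machine:
Trie (insert patterns):
  n0 'ε': b→1 c→11 d→3
  n1 'b': c→6 d→2  ←P0
  n2 'bd': ·  ←P1
  n3 'd': c→4
  n4 'dc': c→5
  n5 'dcc': ·  ←P2
  n6 'bc': c→7
  n7 'bcc': c→8
  n8 'bccc': d→9
  n9 'bcccd': b→10
  n10 'bcccdb': ·  ←P3
  n11 'c': c→12
  n12 'cc': b→13  ←P5
  n13 'ccb': d→14
  n14 'ccbd': ·  ←P4

Failure links (BFS by depth):
  fail(1) 'b': from fail(0)=0 chase 'b': 0 ⇒ 0;  out={0}∪out(0)={0}
  fail(3) 'd': from fail(0)=0 chase 'd': 0 ⇒ 0;  out=∅∪out(0)=∅
  fail(11) 'c': from fail(0)=0 chase 'c': 0 ⇒ 0;  out=∅∪out(0)=∅
  fail(2) 'bd': from fail(1)=0 chase 'd': 0 ⇒ 3;  out={1}∪out(3)={1}
  fail(4) 'dc': from fail(3)=0 chase 'c': 0 ⇒ 11;  out=∅∪out(11)=∅
  fail(6) 'bc': from fail(1)=0 chase 'c': 0 ⇒ 11;  out=∅∪out(11)=∅
  fail(12) 'cc': from fail(11)=0 chase 'c': 0 ⇒ 11;  out={5}∪out(11)={5}
  fail(5) 'dcc': from fail(4)=11 chase 'c': 11 ⇒ 12;  out={2}∪out(12)={2,5}
  fail(7) 'bcc': from fail(6)=11 chase 'c': 11 ⇒ 12;  out=∅∪out(12)={5}
  fail(13) 'ccb': from fail(12)=11 chase 'b': 11→0 ⇒ 1;  out=∅∪out(1)={0}
  fail(8) 'bccc': from fail(7)=12 chase 'c': 12→11 ⇒ 12;  out=∅∪out(12)={5}
  fail(14) 'ccbd': from fail(13)=1 chase 'd': 1 ⇒ 2;  out={4}∪out(2)={1,4}
  fail(9) 'bcccd': from fail(8)=12 chase 'd': 12→11→0 ⇒ 3;  out=∅∪out(3)=∅
  fail(10) 'bcccdb': from fail(9)=3 chase 'b': 3→0 ⇒ 1;  out={3}∪out(1)={0,3}

Text stream:
[0] read 'c'  n0⇒n11
[1] read 'b'  n11⇒n1 (fail-walked)  emit P0@[1:1]
[2] read 'c'  n1⇒n6
[3] read 'c'  n6⇒n7  emit P5@[2:3]
[4] read 'd'  n7⇒n3 (fail-walked)
[5] read 'c'  n3⇒n4
[6] read 'c'  n4⇒n5  emit P2@[4:6],P5@[5:6]
[7] read 'b'  n5⇒n13 (fail-walked)  emit P0@[7:7]
[8] read 'd'  n13⇒n14  emit P1@[7:8],P4@[5:8]
[9] read 'c'  n14⇒n4 (fail-walked)
[10] read 'd'  n4⇒n3 (fail-walked)
[11] read 'a'  n3⇒n0 (fail-walked)
[12] read 'c'  n0⇒n11
[13] read 'c'  n11⇒n12  emit P5@[12:13]
[14] read 'd'  n12⇒n3 (fail-walked)
[15] read 'a'  n3⇒n0 (fail-walked)
[16] read 'c'  n0⇒n11
[17] read 'c'  n11⇒n12  emit P5@[16:17]
[18] read 'd'  n12⇒n3 (fail-walked)
[19] read 'b'  n3⇒n1 (fail-walked)  emit P0@[19:19]
[20] read 'b'  n1⇒n1 (fail-walked)  emit P0@[20:20]
[21] read 'c'  n1⇒n6
[22] read 'c'  n6⇒n7  emit P5@[21:22]
[23] read 'c'  n7⇒n8  emit P5@[22:23]
[24] read 'd'  n8⇒n9

Result: [[1,0],[3,5],[6,2],[6,5],[7,0],[8,1],[8,4],[13,5],[17,5],[19,0],[20,0],[22,5],[23,5]]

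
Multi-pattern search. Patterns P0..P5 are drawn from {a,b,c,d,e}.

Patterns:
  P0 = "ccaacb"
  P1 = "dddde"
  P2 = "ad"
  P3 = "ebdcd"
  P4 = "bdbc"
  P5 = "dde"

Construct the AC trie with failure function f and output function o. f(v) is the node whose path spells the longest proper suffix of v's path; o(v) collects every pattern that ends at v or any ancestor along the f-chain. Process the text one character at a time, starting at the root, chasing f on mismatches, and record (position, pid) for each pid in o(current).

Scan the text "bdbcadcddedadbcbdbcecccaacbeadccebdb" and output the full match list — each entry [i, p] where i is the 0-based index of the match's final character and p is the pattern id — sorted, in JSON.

Build automaton:
Trie (insert patterns):
  n0 'ε': a→12 b→19 c→1 d→7 e→14
  n1 'c': c→2
  n2 'cc': a→3
  n3 'cca': a→4
  n4 'ccaa': c→5
  n5 'ccaac': b→6
  n6 'ccaacb': ·  [P0 ends]
  n7 'd': d→8
  n8 'dd': d→9 e→23
  n9 'ddd': d→10
  n10 'dddd': e→11
  n11 'dddde': ·  [P1 ends]
  n12 'a': d→13
  n13 'ad': ·  [P2 ends]
  n14 'e': b→15
  n15 'eb': d→16
  n16 'ebd': c→17
  n17 'ebdc': d→18
  n18 'ebdcd': ·  [P3 ends]
  n19 'b': d→20
  n20 'bd': b→21
  n21 'bdb': c→22
  n22 'bdbc': ·  [P4 ends]
  n23 'dde': ·  [P5 ends]

BFS fail/out derivation:
  fail(1) 'c': from fail(0)=0 chase 'c': 0 ⇒ 0;  out=∅∪out(0)=∅
  fail(7) 'd': from fail(0)=0 chase 'd': 0 ⇒ 0;  out=∅∪out(0)=∅
  fail(12) 'a': from fail(0)=0 chase 'a': 0 ⇒ 0;  out=∅∪out(0)=∅
  fail(14) 'e': from fail(0)=0 chase 'e': 0 ⇒ 0;  out=∅∪out(0)=∅
  fail(19) 'b': from fail(0)=0 chase 'b': 0 ⇒ 0;  out=∅∪out(0)=∅
  fail(2) 'cc': from fail(1)=0 chase 'c': 0 ⇒ 1;  out=∅∪out(1)=∅
  fail(8) 'dd': from fail(7)=0 chase 'd': 0 ⇒ 7;  out=∅∪out(7)=∅
  fail(13) 'ad': from fail(12)=0 chase 'd': 0 ⇒ 7;  out={2}∪out(7)={2}
  fail(15) 'eb': from fail(14)=0 chase 'b': 0 ⇒ 19;  out=∅∪out(19)=∅
  fail(20) 'bd': from fail(19)=0 chase 'd': 0 ⇒ 7;  out=∅∪out(7)=∅
  fail(3) 'cca': from fail(2)=1 chase 'a': 1→0 ⇒ 12;  out=∅∪out(12)=∅
  fail(9) 'ddd': from fail(8)=7 chase 'd': 7 ⇒ 8;  out=∅∪out(8)=∅
  fail(16) 'ebd': from fail(15)=19 chase 'd': 19 ⇒ 20;  out=∅∪out(20)=∅
  fail(21) 'bdb': from fail(20)=7 chase 'b': 7→0 ⇒ 19;  out=∅∪out(19)=∅
  fail(23) 'dde': from fail(8)=7 chase 'e': 7→0 ⇒ 14;  out={5}∪out(14)={5}
  fail(4) 'ccaa': from fail(3)=12 chase 'a': 12→0 ⇒ 12;  out=∅∪out(12)=∅
  fail(10) 'dddd': from fail(9)=8 chase 'd': 8 ⇒ 9;  out=∅∪out(9)=∅
  fail(17) 'ebdc': from fail(16)=20 chase 'c': 20→7→0 ⇒ 1;  out=∅∪out(1)=∅
  fail(22) 'bdbc': from fail(21)=19 chase 'c': 19→0 ⇒ 1;  out={4}∪out(1)={4}
  fail(5) 'ccaac': from fail(4)=12 chase 'c': 12→0 ⇒ 1;  out=∅∪out(1)=∅
  fail(11) 'dddde': from fail(10)=9 chase 'e': 9→8 ⇒ 23;  out={1}∪out(23)={1,5}
  fail(18) 'ebdcd': from fail(17)=1 chase 'd': 1→0 ⇒ 7;  out={3}∪out(7)={3}
  fail(6) 'ccaacb': from fail(5)=1 chase 'b': 1→0 ⇒ 19;  out={0}∪out(19)={0}

Scan:
pos 0 'b': at 19
pos 1 'd': at 20
pos 2 'b': at 21
pos 3 'c': at 22  emit P4@[0:3]
pos 4 'a': at 12 ·f
pos 5 'd': at 13  emit P2@[4:5]
pos 6 'c': at 1 ·f
pos 7 'd': at 7 ·f
pos 8 'd': at 8
pos 9 'e': at 23  emit P5@[7:9]
pos 10 'd': at 7 ·f
pos 11 'a': at 12 ·f
pos 12 'd': at 13  emit P2@[11:12]
pos 13 'b': at 19 ·f
pos 14 'c': at 1 ·f
pos 15 'b': at 19 ·f
pos 16 'd': at 20
pos 17 'b': at 21
pos 18 'c': at 22  emit P4@[15:18]
pos 19 'e': at 14 ·f
pos 20 'c': at 1 ·f
pos 21 'c': at 2
pos 22 'c': at 2 ·f
pos 23 'a': at 3
pos 24 'a': at 4
pos 25 'c': at 5
pos 26 'b': at 6  emit P0@[21:26]
pos 27 'e': at 14 ·f
pos 28 'a': at 12 ·f
pos 29 'd': at 13  emit P2@[28:29]
pos 30 'c': at 1 ·f
pos 31 'c': at 2
pos 32 'e': at 14 ·f
pos 33 'b': at 15
pos 34 'd': at 16
pos 35 'b': at 21 ·f

Matches: [[3,4],[5,2],[9,5],[12,2],[18,4],[26,0],[29,2]]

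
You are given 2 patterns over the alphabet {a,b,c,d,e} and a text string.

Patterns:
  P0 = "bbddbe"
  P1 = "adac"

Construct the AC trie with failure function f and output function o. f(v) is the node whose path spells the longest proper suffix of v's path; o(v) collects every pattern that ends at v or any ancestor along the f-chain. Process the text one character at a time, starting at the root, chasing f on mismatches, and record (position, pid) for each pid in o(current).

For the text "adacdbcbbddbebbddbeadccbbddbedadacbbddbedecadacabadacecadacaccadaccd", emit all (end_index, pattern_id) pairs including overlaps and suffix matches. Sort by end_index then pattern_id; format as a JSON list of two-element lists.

Build automaton:
Trie (insert patterns):
  0='ε' goto a→7 b→1
  1='b' goto b→2
  2='bb' goto d→3
  3='bbd' goto d→4
  4='bbdd' goto b→5
  5='bbddb' goto e→6
  6='bbddbe' goto ·  ←P0
  7='a' goto d→8
  8='ad' goto a→9
  9='ada' goto c→10
  10='adac' goto ·  ←P1

Failure links (BFS by depth):
  fail(1) 'b': from fail(0)=0 chase 'b': 0 ⇒ 0;  out=∅∪out(0)=∅
  fail(7) 'a': from fail(0)=0 chase 'a': 0 ⇒ 0;  out=∅∪out(0)=∅
  fail(2) 'bb': from fail(1)=0 chase 'b': 0 ⇒ 1;  out=∅∪out(1)=∅
  fail(8) 'ad': from fail(7)=0 chase 'd': 0 ⇒ 0;  out=∅∪out(0)=∅
  fail(3) 'bbd': from fail(2)=1 chase 'd': 1→0 ⇒ 0;  out=∅∪out(0)=∅
  fail(9) 'ada': from fail(8)=0 chase 'a': 0 ⇒ 7;  out=∅∪out(7)=∅
  fail(4) 'bbdd': from fail(3)=0 chase 'd': 0 ⇒ 0;  out=∅∪out(0)=∅
  fail(10) 'adac': from fail(9)=7 chase 'c': 7→0 ⇒ 0;  out={1}∪out(0)={1}
  fail(5) 'bbddb': from fail(4)=0 chase 'b': 0 ⇒ 1;  out=∅∪out(1)=∅
  fail(6) 'bbddbe': from fail(5)=1 chase 'e': 1→0 ⇒ 0;  out={0}∪out(0)={0}

Text stream:
pos 0 'a': at 7
pos 1 'd': at 8
pos 2 'a': at 9
pos 3 'c': at 10  emit P1@[0:3]
pos 4 'd': at 0 (via fail)
pos 5 'b': at 1
pos 6 'c': at 0 (via fail)
pos 7 'b': at 1
pos 8 'b': at 2
pos 9 'd': at 3
pos 10 'd': at 4
pos 11 'b': at 5
pos 12 'e': at 6  emit P0@[7:12]
pos 13 'b': at 1 (via fail)
pos 14 'b': at 2
pos 15 'd': at 3
pos 16 'd': at 4
pos 17 'b': at 5
pos 18 'e': at 6  emit P0@[13:18]
pos 19 'a': at 7 (via fail)
pos 20 'd': at 8
pos 21 'c': at 0 (via fail)
pos 22 'c': at 0
pos 23 'b': at 1
pos 24 'b': at 2
pos 25 'd': at 3
pos 26 'd': at 4
pos 27 'b': at 5
pos 28 'e': at 6  emit P0@[23:28]
pos 29 'd': at 0 (via fail)
pos 30 'a': at 7
pos 31 'd': at 8
pos 32 'a': at 9
pos 33 'c': at 10  emit P1@[30:33]
pos 34 'b': at 1 (via fail)
pos 35 'b': at 2
pos 36 'd': at 3
pos 37 'd': at 4
pos 38 'b': at 5
pos 39 'e': at 6  emit P0@[34:39]
pos 40 'd': at 0 (via fail)
pos 41 'e': at 0
pos 42 'c': at 0
pos 43 'a': at 7
pos 44 'd': at 8
pos 45 'a': at 9
pos 46 'c': at 10  emit P1@[43:46]
pos 47 'a': at 7 (via fail)
pos 48 'b': at 1 (via fail)
pos 49 'a': at 7 (via fail)
pos 50 'd': at 8
pos 51 'a': at 9
pos 52 'c': at 10  emit P1@[49:52]
pos 53 'e': at 0 (via fail)
pos 54 'c': at 0
pos 55 'a': at 7
pos 56 'd': at 8
pos 57 'a': at 9
pos 58 'c': at 10  emit P1@[55:58]
pos 59 'a': at 7 (via fail)
pos 60 'c': at 0 (via fail)
pos 61 'c': at 0
pos 62 'a': at 7
pos 63 'd': at 8
pos 64 'a': at 9
pos 65 'c': at 10  emit P1@[62:65]
pos 66 'c': at 0 (via fail)
pos 67 'd': at 0

Matches: [[3,1],[12,0],[18,0],[28,0],[33,1],[39,0],[46,1],[52,1],[58,1],[65,1]]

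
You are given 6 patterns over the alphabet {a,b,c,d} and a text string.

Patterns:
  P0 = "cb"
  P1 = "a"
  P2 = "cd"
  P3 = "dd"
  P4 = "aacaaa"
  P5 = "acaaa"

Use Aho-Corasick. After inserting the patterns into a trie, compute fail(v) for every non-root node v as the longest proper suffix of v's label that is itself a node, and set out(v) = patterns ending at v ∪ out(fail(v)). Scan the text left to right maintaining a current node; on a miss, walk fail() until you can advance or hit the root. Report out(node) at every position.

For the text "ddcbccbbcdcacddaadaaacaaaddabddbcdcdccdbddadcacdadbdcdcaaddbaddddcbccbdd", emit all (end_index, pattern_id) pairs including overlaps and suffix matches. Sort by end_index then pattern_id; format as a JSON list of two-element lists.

Construct AC machine:
Trie (insert patterns):
  0='ε' goto a→3 c→1 d→5
  1='c' goto b→2 d→4
  2='cb' goto ·  [P0 ends]
  3='a' goto a→7 c→12  [P1 ends]
  4='cd' goto ·  [P2 ends]
  5='d' goto d→6
  6='dd' goto ·  [P3 ends]
  7='aa' goto c→8
  8='aac' goto a→9
  9='aaca' goto a→10
  10='aacaa' goto a→11
  11='aacaaa' goto ·  [P4 ends]
  12='ac' goto a→13
  13='aca' goto a→14
  14='acaa' goto a→15
  15='acaaa' goto ·  [P5 ends]

BFS fail/out derivation:
  fail(1) 'c': from fail(0)=0 chase 'c': 0 ⇒ 0;  out=∅∪out(0)=∅
  fail(3) 'a': from fail(0)=0 chase 'a': 0 ⇒ 0;  out={1}∪out(0)={1}
  fail(5) 'd': from fail(0)=0 chase 'd': 0 ⇒ 0;  out=∅∪out(0)=∅
  fail(2) 'cb': from fail(1)=0 chase 'b': 0 ⇒ 0;  out={0}∪out(0)={0}
  fail(4) 'cd': from fail(1)=0 chase 'd': 0 ⇒ 5;  out={2}∪out(5)={2}
  fail(6) 'dd': from fail(5)=0 chase 'd': 0 ⇒ 5;  out={3}∪out(5)={3}
  fail(7) 'aa': from fail(3)=0 chase 'a': 0 ⇒ 3;  out=∅∪out(3)={1}
  fail(12) 'ac': from fail(3)=0 chase 'c': 0 ⇒ 1;  out=∅∪out(1)=∅
  fail(8) 'aac': from fail(7)=3 chase 'c': 3 ⇒ 12;  out=∅∪out(12)=∅
  fail(13) 'aca': from fail(12)=1 chase 'a': 1→0 ⇒ 3;  out=∅∪out(3)={1}
  fail(9) 'aaca': from fail(8)=12 chase 'a': 12 ⇒ 13;  out=∅∪out(13)={1}
  fail(14) 'acaa': from fail(13)=3 chase 'a': 3 ⇒ 7;  out=∅∪out(7)={1}
  fail(10) 'aacaa': from fail(9)=13 chase 'a': 13 ⇒ 14;  out=∅∪out(14)={1}
  fail(15) 'acaaa': from fail(14)=7 chase 'a': 7→3 ⇒ 7;  out={5}∪out(7)={1,5}
  fail(11) 'aacaaa': from fail(10)=14 chase 'a': 14 ⇒ 15;  out={4}∪out(15)={1,4,5}

Text stream:
[0] read 'd'  n0⇒n5
[1] read 'd'  n5⇒n6  → match P3@[0:1]
[2] read 'c'  n6⇒n1 (fail-walked)
[3] read 'b'  n1⇒n2  → match P0@[2:3]
[4] read 'c'  n2⇒n1 (fail-walked)
[5] read 'c'  n1⇒n1 (fail-walked)
[6] read 'b'  n1⇒n2  → match P0@[5:6]
[7] read 'b'  n2⇒n0 (fail-walked)
[8] read 'c'  n0⇒n1
[9] read 'd'  n1⇒n4  → match P2@[8:9]
[10] read 'c'  n4⇒n1 (fail-walked)
[11] read 'a'  n1⇒n3 (fail-walked)  → match P1@[11:11]
[12] read 'c'  n3⇒n12
[13] read 'd'  n12⇒n4 (fail-walked)  → match P2@[12:13]
[14] read 'd'  n4⇒n6 (fail-walked)  → match P3@[13:14]
[15] read 'a'  n6⇒n3 (fail-walked)  → match P1@[15:15]
[16] read 'a'  n3⇒n7  → match P1@[16:16]
[17] read 'd'  n7⇒n5 (fail-walked)
[18] read 'a'  n5⇒n3 (fail-walked)  → match P1@[18:18]
[19] read 'a'  n3⇒n7  → match P1@[19:19]
[20] read 'a'  n7⇒n7 (fail-walked)  → match P1@[20:20]
[21] read 'c'  n7⇒n8
[22] read 'a'  n8⇒n9  → match P1@[22:22]
[23] read 'a'  n9⇒n10  → match P1@[23:23]
[24] read 'a'  n10⇒n11  → match P1@[24:24],P4@[19:24],P5@[20:24]
[25] read 'd'  n11⇒n5 (fail-walked)
[26] read 'd'  n5⇒n6  → match P3@[25:26]
[27] read 'a'  n6⇒n3 (fail-walked)  → match P1@[27:27]
[28] read 'b'  n3⇒n0 (fail-walked)
[29] read 'd'  n0⇒n5
[30] read 'd'  n5⇒n6  → match P3@[29:30]
[31] read 'b'  n6⇒n0 (fail-walked)
[32] read 'c'  n0⇒n1
[33] read 'd'  n1⇒n4  → match P2@[32:33]
[34] read 'c'  n4⇒n1 (fail-walked)
[35] read 'd'  n1⇒n4  → match P2@[34:35]
[36] read 'c'  n4⇒n1 (fail-walked)
[37] read 'c'  n1⇒n1 (fail-walked)
[38] read 'd'  n1⇒n4  → match P2@[37:38]
[39] read 'b'  n4⇒n0 (fail-walked)
[40] read 'd'  n0⇒n5
[41] read 'd'  n5⇒n6  → match P3@[40:41]
[42] read 'a'  n6⇒n3 (fail-walked)  → match P1@[42:42]
[43] read 'd'  n3⇒n5 (fail-walked)
[44] read 'c'  n5⇒n1 (fail-walked)
[45] read 'a'  n1⇒n3 (fail-walked)  → match P1@[45:45]
[46] read 'c'  n3⇒n12
[47] read 'd'  n12⇒n4 (fail-walked)  → match P2@[46:47]
[48] read 'a'  n4⇒n3 (fail-walked)  → match P1@[48:48]
[49] read 'd'  n3⇒n5 (fail-walked)
[50] read 'b'  n5⇒n0 (fail-walked)
[51] read 'd'  n0⇒n5
[52] read 'c'  n5⇒n1 (fail-walked)
[53] read 'd'  n1⇒n4  → match P2@[52:53]
[54] read 'c'  n4⇒n1 (fail-walked)
[55] read 'a'  n1⇒n3 (fail-walked)  → match P1@[55:55]
[56] read 'a'  n3⇒n7  → match P1@[56:56]
[57] read 'd'  n7⇒n5 (fail-walked)
[58] read 'd'  n5⇒n6  → match P3@[57:58]
[59] read 'b'  n6⇒n0 (fail-walked)
[60] read 'a'  n0⇒n3  → match P1@[60:60]
[61] read 'd'  n3⇒n5 (fail-walked)
[62] read 'd'  n5⇒n6  → match P3@[61:62]
[63] read 'd'  n6⇒n6 (fail-walked)  → match P3@[62:63]
[64] read 'd'  n6⇒n6 (fail-walked)  → match P3@[63:64]
[65] read 'c'  n6⇒n1 (fail-walked)
[66] read 'b'  n1⇒n2  → match P0@[65:66]
[67] read 'c'  n2⇒n1 (fail-walked)
[68] read 'c'  n1⇒n1 (fail-walked)
[69] read 'b'  n1⇒n2  → match P0@[68:69]
[70] read 'd'  n2⇒n5 (fail-walked)
[71] read 'd'  n5⇒n6  → match P3@[70:71]

Result: [[1,3],[3,0],[6,0],[9,2],[11,1],[13,2],[14,3],[15,1],[16,1],[18,1],[19,1],[20,1],[22,1],[23,1],[24,1],[24,4],[24,5],[26,3],[27,1],[30,3],[33,2],[35,2],[38,2],[41,3],[42,1],[45,1],[47,2],[48,1],[53,2],[55,1],[56,1],[58,3],[60,1],[62,3],[63,3],[64,3],[66,0],[69,0],[71,3]]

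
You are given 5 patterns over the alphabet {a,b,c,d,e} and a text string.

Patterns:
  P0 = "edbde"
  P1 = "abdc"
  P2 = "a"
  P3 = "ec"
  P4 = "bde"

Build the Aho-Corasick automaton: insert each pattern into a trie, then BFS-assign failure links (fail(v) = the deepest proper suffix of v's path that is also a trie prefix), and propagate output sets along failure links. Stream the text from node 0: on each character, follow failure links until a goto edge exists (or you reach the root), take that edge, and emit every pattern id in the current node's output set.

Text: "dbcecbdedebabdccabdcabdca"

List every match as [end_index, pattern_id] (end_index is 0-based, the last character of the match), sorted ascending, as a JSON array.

Build automaton:
Trie nodes:
  n0 'ε': a→6 b→11 e→1
  n1 'e': c→10 d→2
  n2 'ed': b→3
  n3 'edb': d→4
  n4 'edbd': e→5
  n5 'edbde': ·  ←P0
  n6 'a': b→7  ←P2
  n7 'ab': d→8
  n8 'abd': c→9
  n9 'abdc': ·  ←P1
  n10 'ec': ·  ←P3
  n11 'b': d→12
  n12 'bd': e→13
  n13 'bde': ·  ←P4

BFS fail/out derivation:
  fail(1) 'e': from fail(0)=0 chase 'e': 0 ⇒ 0;  out=∅∪out(0)=∅
  fail(6) 'a': from fail(0)=0 chase 'a': 0 ⇒ 0;  out={2}∪out(0)={2}
  fail(11) 'b': from fail(0)=0 chase 'b': 0 ⇒ 0;  out=∅∪out(0)=∅
  fail(2) 'ed': from fail(1)=0 chase 'd': 0 ⇒ 0;  out=∅∪out(0)=∅
  fail(7) 'ab': from fail(6)=0 chase 'b': 0 ⇒ 11;  out=∅∪out(11)=∅
  fail(10) 'ec': from fail(1)=0 chase 'c': 0 ⇒ 0;  out={3}∪out(0)={3}
  fail(12) 'bd': from fail(11)=0 chase 'd': 0 ⇒ 0;  out=∅∪out(0)=∅
  fail(3) 'edb': from fail(2)=0 chase 'b': 0 ⇒ 11;  out=∅∪out(11)=∅
  fail(8) 'abd': from fail(7)=11 chase 'd': 11 ⇒ 12;  out=∅∪out(12)=∅
  fail(13) 'bde': from fail(12)=0 chase 'e': 0 ⇒ 1;  out={4}∪out(1)={4}
  fail(4) 'edbd': from fail(3)=11 chase 'd': 11 ⇒ 12;  out=∅∪out(12)=∅
  fail(9) 'abdc': from fail(8)=12 chase 'c': 12→0 ⇒ 0;  out={1}∪out(0)={1}
  fail(5) 'edbde': from fail(4)=12 chase 'e': 12 ⇒ 13;  out={0}∪out(13)={0,4}

Run:
pos 0 'd': at 0
pos 1 'b': at 11
pos 2 'c': at 0 (fail-walked)
pos 3 'e': at 1
pos 4 'c': at 10  ** P3@[3:4]
pos 5 'b': at 11 (fail-walked)
pos 6 'd': at 12
pos 7 'e': at 13  ** P4@[5:7]
pos 8 'd': at 2 (fail-walked)
pos 9 'e': at 1 (fail-walked)
pos 10 'b': at 11 (fail-walked)
pos 11 'a': at 6 (fail-walked)  ** P2@[11:11]
pos 12 'b': at 7
pos 13 'd': at 8
pos 14 'c': at 9  ** P1@[11:14]
pos 15 'c': at 0 (fail-walked)
pos 16 'a': at 6  ** P2@[16:16]
pos 17 'b': at 7
pos 18 'd': at 8
pos 19 'c': at 9  ** P1@[16:19]
pos 20 'a': at 6 (fail-walked)  ** P2@[20:20]
pos 21 'b': at 7
pos 22 'd': at 8
pos 23 'c': at 9  ** P1@[20:23]
pos 24 'a': at 6 (fail-walked)  ** P2@[24:24]

Result: [[4,3],[7,4],[11,2],[14,1],[16,2],[19,1],[20,2],[23,1],[24,2]]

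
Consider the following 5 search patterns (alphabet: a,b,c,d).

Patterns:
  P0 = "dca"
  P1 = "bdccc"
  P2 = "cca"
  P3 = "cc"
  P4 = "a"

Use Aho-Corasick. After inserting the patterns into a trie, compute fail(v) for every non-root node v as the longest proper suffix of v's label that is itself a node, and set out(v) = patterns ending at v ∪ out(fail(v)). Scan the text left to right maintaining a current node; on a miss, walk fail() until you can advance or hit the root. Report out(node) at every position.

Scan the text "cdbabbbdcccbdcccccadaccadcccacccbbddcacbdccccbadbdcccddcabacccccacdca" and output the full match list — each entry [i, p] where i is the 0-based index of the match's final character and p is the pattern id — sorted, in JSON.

Build:
Trie (insert patterns):
  0='ε' goto a→12 b→4 c→9 d→1
  1='d' goto c→2
  2='dc' goto a→3
  3='dca' goto ·  ←P0
  4='b' goto d→5
  5='bd' goto c→6
  6='bdc' goto c→7
  7='bdcc' goto c→8
  8='bdccc' goto ·  ←P1
  9='c' goto c→10
  10='cc' goto a→11  ←P3
  11='cca' goto ·  ←P2
  12='a' goto ·  ←P4

Failure links (BFS by depth):
  fail(1) 'd': from fail(0)=0 chase 'd': 0 ⇒ 0;  out=∅∪out(0)=∅
  fail(4) 'b': from fail(0)=0 chase 'b': 0 ⇒ 0;  out=∅∪out(0)=∅
  fail(9) 'c': from fail(0)=0 chase 'c': 0 ⇒ 0;  out=∅∪out(0)=∅
  fail(12) 'a': from fail(0)=0 chase 'a': 0 ⇒ 0;  out={4}∪out(0)={4}
  fail(2) 'dc': from fail(1)=0 chase 'c': 0 ⇒ 9;  out=∅∪out(9)=∅
  fail(5) 'bd': from fail(4)=0 chase 'd': 0 ⇒ 1;  out=∅∪out(1)=∅
  fail(10) 'cc': from fail(9)=0 chase 'c': 0 ⇒ 9;  out={3}∪out(9)={3}
  fail(3) 'dca': from fail(2)=9 chase 'a': 9→0 ⇒ 12;  out={0}∪out(12)={0,4}
  fail(6) 'bdc': from fail(5)=1 chase 'c': 1 ⇒ 2;  out=∅∪out(2)=∅
  fail(11) 'cca': from fail(10)=9 chase 'a': 9→0 ⇒ 12;  out={2}∪out(12)={2,4}
  fail(7) 'bdcc': from fail(6)=2 chase 'c': 2→9 ⇒ 10;  out=∅∪out(10)={3}
  fail(8) 'bdccc': from fail(7)=10 chase 'c': 10→9 ⇒ 10;  out={1}∪out(10)={1,3}

Scan:
i=0 'c': node 0→9
i=1 'd': node 9→1 (fail-walked)
i=2 'b': node 1→4 (fail-walked)
i=3 'a': node 4→12 (fail-walked)  emit P4@[3:3]
i=4 'b': node 12→4 (fail-walked)
i=5 'b': node 4→4 (fail-walked)
i=6 'b': node 4→4 (fail-walked)
i=7 'd': node 4→5
i=8 'c': node 5→6
i=9 'c': node 6→7  emit P3@[8:9]
i=10 'c': node 7→8  emit P1@[6:10],P3@[9:10]
i=11 'b': node 8→4 (fail-walked)
i=12 'd': node 4→5
i=13 'c': node 5→6
i=14 'c': node 6→7  emit P3@[13:14]
i=15 'c': node 7→8  emit P1@[11:15],P3@[14:15]
i=16 'c': node 8→10 (fail-walked)  emit P3@[15:16]
i=17 'c': node 10→10 (fail-walked)  emit P3@[16:17]
i=18 'a': node 10→11  emit P2@[16:18],P4@[18:18]
i=19 'd': node 11→1 (fail-walked)
i=20 'a': node 1→12 (fail-walked)  emit P4@[20:20]
i=21 'c': node 12→9 (fail-walked)
i=22 'c': node 9→10  emit P3@[21:22]
i=23 'a': node 10→11  emit P2@[21:23],P4@[23:23]
i=24 'd': node 11→1 (fail-walked)
i=25 'c': node 1→2
i=26 'c': node 2→10 (fail-walked)  emit P3@[25:26]
i=27 'c': node 10→10 (fail-walked)  emit P3@[26:27]
i=28 'a': node 10→11  emit P2@[26:28],P4@[28:28]
i=29 'c': node 11→9 (fail-walked)
i=30 'c': node 9→10  emit P3@[29:30]
i=31 'c': node 10→10 (fail-walked)  emit P3@[30:31]
i=32 'b': node 10→4 (fail-walked)
i=33 'b': node 4→4 (fail-walked)
i=34 'd': node 4→5
i=35 'd': node 5→1 (fail-walked)
i=36 'c': node 1→2
i=37 'a': node 2→3  emit P0@[35:37],P4@[37:37]
i=38 'c': node 3→9 (fail-walked)
i=39 'b': node 9→4 (fail-walked)
i=40 'd': node 4→5
i=41 'c': node 5→6
i=42 'c': node 6→7  emit P3@[41:42]
i=43 'c': node 7→8  emit P1@[39:43],P3@[42:43]
i=44 'c': node 8→10 (fail-walked)  emit P3@[43:44]
i=45 'b': node 10→4 (fail-walked)
i=46 'a': node 4→12 (fail-walked)  emit P4@[46:46]
i=47 'd': node 12→1 (fail-walked)
i=48 'b': node 1→4 (fail-walked)
i=49 'd': node 4→5
i=50 'c': node 5→6
i=51 'c': node 6→7  emit P3@[50:51]
i=52 'c': node 7→8  emit P1@[48:52],P3@[51:52]
i=53 'd': node 8→1 (fail-walked)
i=54 'd': node 1→1 (fail-walked)
i=55 'c': node 1→2
i=56 'a': node 2→3  emit P0@[54:56],P4@[56:56]
i=57 'b': node 3→4 (fail-walked)
i=58 'a': node 4→12 (fail-walked)  emit P4@[58:58]
i=59 'c': node 12→9 (fail-walked)
i=60 'c': node 9→10  emit P3@[59:60]
i=61 'c': node 10→10 (fail-walked)  emit P3@[60:61]
i=62 'c': node 10→10 (fail-walked)  emit P3@[61:62]
i=63 'c': node 10→10 (fail-walked)  emit P3@[62:63]
i=64 'a': node 10→11  emit P2@[62:64],P4@[64:64]
i=65 'c': node 11→9 (fail-walked)
i=66 'd': node 9→1 (fail-walked)
i=67 'c': node 1→2
i=68 'a': node 2→3  emit P0@[66:68],P4@[68:68]

All matches (sorted): [[3,4],[9,3],[10,1],[10,3],[14,3],[15,1],[15,3],[16,3],[17,3],[18,2],[18,4],[20,4],[22,3],[23,2],[23,4],[26,3],[27,3],[28,2],[28,4],[30,3],[31,3],[37,0],[37,4],[42,3],[43,1],[43,3],[44,3],[46,4],[51,3],[52,1],[52,3],[56,0],[56,4],[58,4],[60,3],[61,3],[62,3],[63,3],[64,2],[64,4],[68,0],[68,4]]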